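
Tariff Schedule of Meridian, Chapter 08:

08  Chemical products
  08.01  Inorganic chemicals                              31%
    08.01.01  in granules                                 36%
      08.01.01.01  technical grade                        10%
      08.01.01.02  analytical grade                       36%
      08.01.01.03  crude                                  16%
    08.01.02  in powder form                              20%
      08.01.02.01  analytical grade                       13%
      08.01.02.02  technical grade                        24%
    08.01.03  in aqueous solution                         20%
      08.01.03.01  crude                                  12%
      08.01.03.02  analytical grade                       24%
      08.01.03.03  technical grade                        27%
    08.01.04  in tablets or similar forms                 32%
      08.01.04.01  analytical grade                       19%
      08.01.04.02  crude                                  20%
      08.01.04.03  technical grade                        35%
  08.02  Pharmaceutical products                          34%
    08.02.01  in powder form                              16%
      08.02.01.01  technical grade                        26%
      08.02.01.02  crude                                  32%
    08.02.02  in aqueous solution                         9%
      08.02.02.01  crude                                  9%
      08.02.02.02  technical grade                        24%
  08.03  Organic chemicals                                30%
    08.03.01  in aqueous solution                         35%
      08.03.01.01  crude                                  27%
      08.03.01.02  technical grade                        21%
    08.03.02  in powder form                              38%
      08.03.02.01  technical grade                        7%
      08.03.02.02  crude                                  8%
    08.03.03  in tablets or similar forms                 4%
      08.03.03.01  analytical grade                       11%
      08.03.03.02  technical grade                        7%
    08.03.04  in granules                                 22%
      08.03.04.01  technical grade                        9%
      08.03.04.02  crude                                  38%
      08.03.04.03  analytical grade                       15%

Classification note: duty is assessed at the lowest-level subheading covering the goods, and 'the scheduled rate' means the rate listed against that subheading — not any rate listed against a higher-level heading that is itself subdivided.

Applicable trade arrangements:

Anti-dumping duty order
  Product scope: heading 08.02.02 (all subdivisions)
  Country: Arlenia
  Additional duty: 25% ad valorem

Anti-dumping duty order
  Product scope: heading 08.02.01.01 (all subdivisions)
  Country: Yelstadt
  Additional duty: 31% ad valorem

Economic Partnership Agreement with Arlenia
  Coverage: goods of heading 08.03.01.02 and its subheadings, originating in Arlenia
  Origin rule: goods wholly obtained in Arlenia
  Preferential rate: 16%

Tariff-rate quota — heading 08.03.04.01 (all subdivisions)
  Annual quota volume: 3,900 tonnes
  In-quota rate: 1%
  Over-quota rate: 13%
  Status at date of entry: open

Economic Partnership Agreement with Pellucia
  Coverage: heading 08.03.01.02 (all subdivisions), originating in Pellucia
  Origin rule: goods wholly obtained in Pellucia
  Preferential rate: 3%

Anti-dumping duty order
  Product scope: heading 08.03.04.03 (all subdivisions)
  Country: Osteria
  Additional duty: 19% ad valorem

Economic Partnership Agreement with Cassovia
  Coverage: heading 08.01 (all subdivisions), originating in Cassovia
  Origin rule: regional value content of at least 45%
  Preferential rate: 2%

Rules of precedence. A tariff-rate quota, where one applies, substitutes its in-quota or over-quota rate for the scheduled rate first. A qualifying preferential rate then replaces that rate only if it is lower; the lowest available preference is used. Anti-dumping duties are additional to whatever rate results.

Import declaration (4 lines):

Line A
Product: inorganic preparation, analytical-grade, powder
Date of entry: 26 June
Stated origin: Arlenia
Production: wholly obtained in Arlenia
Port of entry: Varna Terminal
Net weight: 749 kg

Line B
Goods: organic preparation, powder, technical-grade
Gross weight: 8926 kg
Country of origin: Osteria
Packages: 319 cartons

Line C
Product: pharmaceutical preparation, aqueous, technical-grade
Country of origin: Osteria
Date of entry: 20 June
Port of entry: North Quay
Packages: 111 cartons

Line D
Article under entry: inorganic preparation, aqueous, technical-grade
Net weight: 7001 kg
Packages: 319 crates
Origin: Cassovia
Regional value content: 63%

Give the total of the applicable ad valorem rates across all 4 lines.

46%

Line A: inorganic → 08.01; powder → 08.01.02; analytical-grade → 08.01.02.01. Scheduled 13%. Arlenia agreement on 08.03.01.02: 08.01.02.01 not covered. → 13%.
Line B: organic → 08.03; powder → 08.03.02; technical-grade → 08.03.02.01. Scheduled 7%. No special measure applies. → 7%.
Line C: pharmaceutical → 08.02; aqueous → 08.02.02; technical-grade → 08.02.02.02. Scheduled 24%. No special measure applies. → 24%.
Line D: inorganic → 08.01; aqueous → 08.01.03; technical-grade → 08.01.03.03. Scheduled 27%. Cassovia agreement on 08.01: RVC ≥ 45% → 2% available; preferential 2%. → 2%.
Sum: 13% + 7% + 24% + 2% = 46%.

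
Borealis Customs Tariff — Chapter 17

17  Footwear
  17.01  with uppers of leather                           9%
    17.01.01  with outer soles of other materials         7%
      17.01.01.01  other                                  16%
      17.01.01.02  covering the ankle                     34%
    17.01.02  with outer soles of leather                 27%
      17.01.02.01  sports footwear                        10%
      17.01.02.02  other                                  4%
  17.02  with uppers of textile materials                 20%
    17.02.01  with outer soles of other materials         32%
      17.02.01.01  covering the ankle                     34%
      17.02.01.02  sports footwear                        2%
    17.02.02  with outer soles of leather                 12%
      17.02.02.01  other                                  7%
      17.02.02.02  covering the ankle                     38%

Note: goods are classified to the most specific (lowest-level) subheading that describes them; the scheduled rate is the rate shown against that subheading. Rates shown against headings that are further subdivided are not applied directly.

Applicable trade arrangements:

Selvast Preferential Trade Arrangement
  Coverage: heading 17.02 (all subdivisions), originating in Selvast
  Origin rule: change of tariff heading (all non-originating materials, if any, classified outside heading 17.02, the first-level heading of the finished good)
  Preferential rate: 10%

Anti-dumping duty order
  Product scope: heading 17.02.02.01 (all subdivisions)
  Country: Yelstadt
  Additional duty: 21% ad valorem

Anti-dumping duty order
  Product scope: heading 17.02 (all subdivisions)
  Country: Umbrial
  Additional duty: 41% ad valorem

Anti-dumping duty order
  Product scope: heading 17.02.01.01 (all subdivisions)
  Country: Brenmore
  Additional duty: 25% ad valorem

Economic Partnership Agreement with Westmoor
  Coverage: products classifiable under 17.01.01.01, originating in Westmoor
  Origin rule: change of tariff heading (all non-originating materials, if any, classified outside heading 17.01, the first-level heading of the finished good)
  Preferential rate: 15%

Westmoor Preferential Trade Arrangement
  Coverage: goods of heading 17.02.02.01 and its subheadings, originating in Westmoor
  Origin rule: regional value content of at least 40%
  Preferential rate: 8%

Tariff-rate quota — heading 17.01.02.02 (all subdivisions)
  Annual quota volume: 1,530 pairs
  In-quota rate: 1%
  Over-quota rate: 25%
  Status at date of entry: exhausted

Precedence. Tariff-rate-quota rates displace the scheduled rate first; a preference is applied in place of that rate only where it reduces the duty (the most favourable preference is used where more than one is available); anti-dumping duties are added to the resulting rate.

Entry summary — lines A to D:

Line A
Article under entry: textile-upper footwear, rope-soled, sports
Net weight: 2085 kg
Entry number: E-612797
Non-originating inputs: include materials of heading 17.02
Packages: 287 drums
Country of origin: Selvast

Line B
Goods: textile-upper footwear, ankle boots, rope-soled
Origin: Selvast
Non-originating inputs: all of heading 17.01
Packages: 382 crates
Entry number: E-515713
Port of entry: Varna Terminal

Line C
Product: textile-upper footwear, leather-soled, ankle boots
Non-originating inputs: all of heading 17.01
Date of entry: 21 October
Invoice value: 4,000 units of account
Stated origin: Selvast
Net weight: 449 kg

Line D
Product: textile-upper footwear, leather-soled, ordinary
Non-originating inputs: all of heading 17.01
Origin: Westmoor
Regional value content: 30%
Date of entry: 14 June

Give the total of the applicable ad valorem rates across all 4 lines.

29%

Line A: textile-upper → 17.02; rope-soled → 17.02.01; sports → 17.02.01.02. Scheduled 2%. Selvast agreement on 17.02: CTH not met. → 2%.
Line B: textile-upper → 17.02; rope-soled → 17.02.01; ankle boots → 17.02.01.01. Scheduled 34%. Selvast agreement on 17.02: CTH met → 10% available; preferential 10%. → 10%.
Line C: textile-upper → 17.02; leather-soled → 17.02.02; ankle boots → 17.02.02.02. Scheduled 38%. Selvast agreement on 17.02: CTH met → 10% available; preferential 10%. → 10%.
Line D: textile-upper → 17.02; leather-soled → 17.02.02; ordinary → 17.02.02.01. Scheduled 7%. Westmoor agreement on 17.01.01.01: 17.02.02.01 not covered; Westmoor agreement on 17.02.02.01: RVC < 40%. → 7%.
Sum: 2% + 10% + 10% + 7% = 29%.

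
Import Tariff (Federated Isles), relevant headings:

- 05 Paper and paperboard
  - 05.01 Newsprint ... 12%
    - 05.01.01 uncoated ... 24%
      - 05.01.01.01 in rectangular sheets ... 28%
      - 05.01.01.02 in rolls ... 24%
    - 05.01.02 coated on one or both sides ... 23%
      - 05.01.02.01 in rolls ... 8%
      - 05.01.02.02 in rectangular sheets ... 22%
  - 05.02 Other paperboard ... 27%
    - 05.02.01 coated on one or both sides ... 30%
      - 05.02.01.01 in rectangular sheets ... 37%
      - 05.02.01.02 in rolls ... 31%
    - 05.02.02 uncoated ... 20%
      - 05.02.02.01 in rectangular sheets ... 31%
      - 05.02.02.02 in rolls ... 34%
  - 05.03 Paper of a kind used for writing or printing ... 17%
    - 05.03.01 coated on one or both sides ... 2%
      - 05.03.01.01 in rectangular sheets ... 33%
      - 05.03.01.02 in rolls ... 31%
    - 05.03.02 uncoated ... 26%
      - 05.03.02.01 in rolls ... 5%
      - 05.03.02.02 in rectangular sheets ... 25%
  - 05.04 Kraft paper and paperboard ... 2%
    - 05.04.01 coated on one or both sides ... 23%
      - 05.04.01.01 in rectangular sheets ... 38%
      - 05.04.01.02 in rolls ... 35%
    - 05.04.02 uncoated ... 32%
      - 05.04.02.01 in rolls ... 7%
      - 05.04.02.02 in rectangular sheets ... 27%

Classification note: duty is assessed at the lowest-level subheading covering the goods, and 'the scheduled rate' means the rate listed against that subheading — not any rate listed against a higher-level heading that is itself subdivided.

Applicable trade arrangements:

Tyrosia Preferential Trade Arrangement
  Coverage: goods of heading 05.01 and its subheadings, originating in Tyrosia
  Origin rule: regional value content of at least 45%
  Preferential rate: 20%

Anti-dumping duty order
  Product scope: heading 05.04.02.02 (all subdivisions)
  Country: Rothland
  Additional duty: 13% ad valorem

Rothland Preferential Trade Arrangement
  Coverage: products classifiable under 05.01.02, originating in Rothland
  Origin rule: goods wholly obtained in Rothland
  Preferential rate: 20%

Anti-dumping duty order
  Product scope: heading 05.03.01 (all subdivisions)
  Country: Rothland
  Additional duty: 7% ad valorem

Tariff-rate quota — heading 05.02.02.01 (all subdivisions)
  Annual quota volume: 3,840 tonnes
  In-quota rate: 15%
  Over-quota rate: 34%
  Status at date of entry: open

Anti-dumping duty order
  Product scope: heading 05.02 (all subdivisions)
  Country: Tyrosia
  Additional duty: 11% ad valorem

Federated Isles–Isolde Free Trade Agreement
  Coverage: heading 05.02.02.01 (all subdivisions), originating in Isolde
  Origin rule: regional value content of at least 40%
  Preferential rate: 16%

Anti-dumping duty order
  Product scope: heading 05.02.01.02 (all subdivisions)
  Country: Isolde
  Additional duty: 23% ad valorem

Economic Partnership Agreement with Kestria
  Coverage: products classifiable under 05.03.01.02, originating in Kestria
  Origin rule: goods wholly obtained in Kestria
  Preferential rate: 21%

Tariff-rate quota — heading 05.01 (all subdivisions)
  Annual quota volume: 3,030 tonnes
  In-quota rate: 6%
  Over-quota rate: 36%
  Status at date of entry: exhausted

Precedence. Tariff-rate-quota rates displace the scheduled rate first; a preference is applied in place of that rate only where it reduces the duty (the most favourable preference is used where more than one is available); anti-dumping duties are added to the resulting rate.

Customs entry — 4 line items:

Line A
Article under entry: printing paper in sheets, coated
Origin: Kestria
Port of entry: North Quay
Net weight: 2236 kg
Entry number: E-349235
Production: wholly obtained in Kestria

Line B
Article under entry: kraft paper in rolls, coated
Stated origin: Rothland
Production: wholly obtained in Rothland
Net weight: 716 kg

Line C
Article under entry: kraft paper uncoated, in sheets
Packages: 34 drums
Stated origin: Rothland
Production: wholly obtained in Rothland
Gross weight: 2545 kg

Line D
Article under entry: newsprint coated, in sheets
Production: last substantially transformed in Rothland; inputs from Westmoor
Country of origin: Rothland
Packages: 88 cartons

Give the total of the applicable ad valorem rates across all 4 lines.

144%

Line A: printing paper → 05.03; coated → 05.03.01; in sheets → 05.03.01.01. Scheduled 33%. Kestria agreement on 05.03.01.02: 05.03.01.01 not covered. → 33%.
Line B: kraft paper → 05.04; coated → 05.04.01; in rolls → 05.04.01.02. Scheduled 35%. Rothland agreement on 05.01.02: 05.04.01.02 not covered. → 35%.
Line C: kraft paper → 05.04; uncoated → 05.04.02; in sheets → 05.04.02.02. Scheduled 27%. Rothland agreement on 05.01.02: 05.04.02.02 not covered; anti-dumping (Rothland, 05.04.02.02): +13%; total 27% + 13% = 40%. → 40%.
Line D: newsprint → 05.01; coated → 05.01.02; in sheets → 05.01.02.02. Scheduled 22%. quota on 05.01 exhausted → over-quota 36%; Rothland agreement on 05.01.02: not wholly obtained. → 36%.
Sum: 33% + 35% + 40% + 36% = 144%.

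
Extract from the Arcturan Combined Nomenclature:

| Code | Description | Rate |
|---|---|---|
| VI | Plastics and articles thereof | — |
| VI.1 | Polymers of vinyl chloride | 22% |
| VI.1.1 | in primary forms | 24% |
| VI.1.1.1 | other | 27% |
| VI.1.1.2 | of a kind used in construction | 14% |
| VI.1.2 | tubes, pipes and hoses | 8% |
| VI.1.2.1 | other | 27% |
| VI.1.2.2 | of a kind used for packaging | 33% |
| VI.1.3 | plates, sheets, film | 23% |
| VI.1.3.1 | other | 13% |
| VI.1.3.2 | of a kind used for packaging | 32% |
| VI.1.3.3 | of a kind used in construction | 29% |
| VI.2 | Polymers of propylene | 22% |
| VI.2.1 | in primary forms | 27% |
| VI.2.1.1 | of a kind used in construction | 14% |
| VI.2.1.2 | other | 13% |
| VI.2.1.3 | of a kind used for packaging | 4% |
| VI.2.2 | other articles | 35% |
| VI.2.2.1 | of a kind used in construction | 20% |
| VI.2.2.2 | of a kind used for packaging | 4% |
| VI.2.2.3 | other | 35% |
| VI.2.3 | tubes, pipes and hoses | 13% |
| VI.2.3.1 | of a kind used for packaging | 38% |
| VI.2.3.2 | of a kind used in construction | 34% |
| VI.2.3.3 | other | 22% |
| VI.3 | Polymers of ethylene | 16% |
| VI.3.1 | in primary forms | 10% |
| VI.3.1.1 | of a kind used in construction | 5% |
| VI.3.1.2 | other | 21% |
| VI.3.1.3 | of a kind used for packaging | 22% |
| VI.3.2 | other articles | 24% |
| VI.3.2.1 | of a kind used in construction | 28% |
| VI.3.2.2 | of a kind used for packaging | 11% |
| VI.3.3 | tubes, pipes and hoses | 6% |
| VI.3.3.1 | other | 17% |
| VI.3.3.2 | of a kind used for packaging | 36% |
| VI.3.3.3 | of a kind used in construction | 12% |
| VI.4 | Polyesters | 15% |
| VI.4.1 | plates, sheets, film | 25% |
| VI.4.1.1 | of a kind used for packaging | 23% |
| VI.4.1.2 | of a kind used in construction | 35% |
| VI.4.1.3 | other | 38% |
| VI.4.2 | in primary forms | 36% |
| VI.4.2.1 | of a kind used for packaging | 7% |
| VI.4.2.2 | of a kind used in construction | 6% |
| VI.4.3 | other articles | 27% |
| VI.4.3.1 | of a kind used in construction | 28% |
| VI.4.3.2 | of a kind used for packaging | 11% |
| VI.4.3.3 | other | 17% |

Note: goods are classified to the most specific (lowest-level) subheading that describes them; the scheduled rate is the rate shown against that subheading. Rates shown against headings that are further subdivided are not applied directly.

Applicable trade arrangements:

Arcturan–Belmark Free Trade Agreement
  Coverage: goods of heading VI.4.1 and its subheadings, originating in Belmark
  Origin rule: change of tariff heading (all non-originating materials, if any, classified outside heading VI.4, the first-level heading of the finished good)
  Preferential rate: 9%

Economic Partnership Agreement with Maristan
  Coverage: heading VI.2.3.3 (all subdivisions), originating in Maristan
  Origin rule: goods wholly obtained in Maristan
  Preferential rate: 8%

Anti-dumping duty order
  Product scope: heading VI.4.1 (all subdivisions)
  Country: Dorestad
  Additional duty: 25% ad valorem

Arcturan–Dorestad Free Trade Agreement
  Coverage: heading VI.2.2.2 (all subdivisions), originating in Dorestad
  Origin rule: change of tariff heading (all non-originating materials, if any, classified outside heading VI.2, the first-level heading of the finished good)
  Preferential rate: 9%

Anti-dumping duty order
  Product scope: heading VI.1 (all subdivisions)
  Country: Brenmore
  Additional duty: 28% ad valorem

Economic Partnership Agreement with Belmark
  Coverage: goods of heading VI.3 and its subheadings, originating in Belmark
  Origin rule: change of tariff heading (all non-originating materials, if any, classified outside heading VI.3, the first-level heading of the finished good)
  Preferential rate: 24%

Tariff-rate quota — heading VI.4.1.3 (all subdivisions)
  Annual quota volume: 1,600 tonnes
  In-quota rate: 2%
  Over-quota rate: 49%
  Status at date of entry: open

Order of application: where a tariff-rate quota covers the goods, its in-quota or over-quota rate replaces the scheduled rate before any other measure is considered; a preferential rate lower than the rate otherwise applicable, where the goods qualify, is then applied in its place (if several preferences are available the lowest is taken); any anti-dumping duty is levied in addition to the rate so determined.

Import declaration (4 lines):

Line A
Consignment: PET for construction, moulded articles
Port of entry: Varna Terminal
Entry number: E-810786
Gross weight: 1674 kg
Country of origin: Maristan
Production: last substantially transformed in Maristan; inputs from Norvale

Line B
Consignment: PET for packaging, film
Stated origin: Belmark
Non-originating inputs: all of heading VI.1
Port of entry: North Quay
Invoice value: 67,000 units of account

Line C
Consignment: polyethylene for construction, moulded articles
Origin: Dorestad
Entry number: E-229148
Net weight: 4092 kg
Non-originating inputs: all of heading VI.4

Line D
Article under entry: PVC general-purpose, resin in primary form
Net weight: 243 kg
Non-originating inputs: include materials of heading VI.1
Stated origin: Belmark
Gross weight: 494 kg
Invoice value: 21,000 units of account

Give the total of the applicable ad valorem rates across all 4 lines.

92%

Line A: PET → VI.4; moulded articles → VI.4.3; for construction → VI.4.3.1. Scheduled 28%. Maristan agreement on VI.2.3.3: VI.4.3.1 not covered. → 28%.
Line B: PET → VI.4; film → VI.4.1; for packaging → VI.4.1.1. Scheduled 23%. Belmark agreement on VI.4.1: CTH met → 9% available; Belmark agreement on VI.3: VI.4.1.1 not covered; preferential 9%. → 9%.
Line C: polyethylene → VI.3; moulded articles → VI.3.2; for construction → VI.3.2.1. Scheduled 28%. Dorestad agreement on VI.2.2.2: VI.3.2.1 not covered. → 28%.
Line D: PVC → VI.1; resin in primary form → VI.1.1; general-purpose → VI.1.1.1. Scheduled 27%. Belmark agreement on VI.4.1: VI.1.1.1 not covered; Belmark agreement on VI.3: VI.1.1.1 not covered. → 27%.
Sum: 28% + 9% + 28% + 27% = 92%.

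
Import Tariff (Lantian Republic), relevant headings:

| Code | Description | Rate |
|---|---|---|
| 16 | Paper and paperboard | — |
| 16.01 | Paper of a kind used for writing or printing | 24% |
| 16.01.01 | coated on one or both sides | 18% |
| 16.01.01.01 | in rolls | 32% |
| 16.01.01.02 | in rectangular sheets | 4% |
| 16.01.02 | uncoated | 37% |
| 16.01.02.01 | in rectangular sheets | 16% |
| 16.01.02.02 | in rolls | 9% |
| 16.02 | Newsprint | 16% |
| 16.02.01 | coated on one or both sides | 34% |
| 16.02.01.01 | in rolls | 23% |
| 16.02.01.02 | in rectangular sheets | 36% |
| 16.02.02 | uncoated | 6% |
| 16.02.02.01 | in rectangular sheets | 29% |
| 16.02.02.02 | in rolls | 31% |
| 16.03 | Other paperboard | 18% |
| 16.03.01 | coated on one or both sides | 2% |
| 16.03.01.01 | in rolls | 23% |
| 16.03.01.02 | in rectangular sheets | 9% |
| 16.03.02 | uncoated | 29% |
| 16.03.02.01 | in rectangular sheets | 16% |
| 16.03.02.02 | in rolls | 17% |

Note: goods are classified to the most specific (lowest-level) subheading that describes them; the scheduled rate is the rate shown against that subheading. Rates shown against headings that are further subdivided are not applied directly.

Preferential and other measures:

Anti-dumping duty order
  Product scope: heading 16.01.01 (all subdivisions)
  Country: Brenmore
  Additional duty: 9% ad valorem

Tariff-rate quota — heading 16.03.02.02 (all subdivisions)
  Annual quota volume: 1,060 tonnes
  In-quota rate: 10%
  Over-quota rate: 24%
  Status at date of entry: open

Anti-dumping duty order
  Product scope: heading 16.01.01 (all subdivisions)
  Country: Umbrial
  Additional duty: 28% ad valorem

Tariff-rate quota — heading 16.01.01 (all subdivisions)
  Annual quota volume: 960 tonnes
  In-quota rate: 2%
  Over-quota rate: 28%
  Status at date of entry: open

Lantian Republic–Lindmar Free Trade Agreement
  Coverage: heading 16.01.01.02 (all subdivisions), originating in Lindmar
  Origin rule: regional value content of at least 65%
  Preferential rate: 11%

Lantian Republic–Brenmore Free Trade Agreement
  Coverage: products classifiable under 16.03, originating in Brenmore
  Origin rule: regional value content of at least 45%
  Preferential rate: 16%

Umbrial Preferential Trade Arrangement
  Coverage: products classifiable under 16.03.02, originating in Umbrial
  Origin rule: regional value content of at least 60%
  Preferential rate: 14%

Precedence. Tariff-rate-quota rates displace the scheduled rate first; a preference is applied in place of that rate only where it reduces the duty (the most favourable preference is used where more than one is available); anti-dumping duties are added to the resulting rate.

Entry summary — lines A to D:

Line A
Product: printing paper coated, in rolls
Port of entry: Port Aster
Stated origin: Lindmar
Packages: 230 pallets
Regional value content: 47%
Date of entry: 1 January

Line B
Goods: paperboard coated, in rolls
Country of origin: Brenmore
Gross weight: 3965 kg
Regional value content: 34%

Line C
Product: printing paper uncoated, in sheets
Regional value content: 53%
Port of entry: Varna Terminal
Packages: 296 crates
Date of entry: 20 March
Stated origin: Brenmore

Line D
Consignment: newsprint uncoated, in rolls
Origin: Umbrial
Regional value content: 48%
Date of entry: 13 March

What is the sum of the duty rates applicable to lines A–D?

Line A: printing paper → 16.01; coated → 16.01.01; in rolls → 16.01.01.01. Scheduled 32%. quota on 16.01.01 open → in-quota 2%; Lindmar agreement on 16.01.01.02: 16.01.01.01 not covered. → 2%.
Line B: paperboard → 16.03; coated → 16.03.01; in rolls → 16.03.01.01. Scheduled 23%. Brenmore agreement on 16.03: RVC < 45%. → 23%.
Line C: printing paper → 16.01; uncoated → 16.01.02; in sheets → 16.01.02.01. Scheduled 16%. Brenmore agreement on 16.03: 16.01.02.01 not covered. → 16%.
Line D: newsprint → 16.02; uncoated → 16.02.02; in rolls → 16.02.02.02. Scheduled 31%. Umbrial agreement on 16.03.02: 16.02.02.02 not covered. → 31%.
Sum: 2% + 23% + 16% + 31% = 72%.

72%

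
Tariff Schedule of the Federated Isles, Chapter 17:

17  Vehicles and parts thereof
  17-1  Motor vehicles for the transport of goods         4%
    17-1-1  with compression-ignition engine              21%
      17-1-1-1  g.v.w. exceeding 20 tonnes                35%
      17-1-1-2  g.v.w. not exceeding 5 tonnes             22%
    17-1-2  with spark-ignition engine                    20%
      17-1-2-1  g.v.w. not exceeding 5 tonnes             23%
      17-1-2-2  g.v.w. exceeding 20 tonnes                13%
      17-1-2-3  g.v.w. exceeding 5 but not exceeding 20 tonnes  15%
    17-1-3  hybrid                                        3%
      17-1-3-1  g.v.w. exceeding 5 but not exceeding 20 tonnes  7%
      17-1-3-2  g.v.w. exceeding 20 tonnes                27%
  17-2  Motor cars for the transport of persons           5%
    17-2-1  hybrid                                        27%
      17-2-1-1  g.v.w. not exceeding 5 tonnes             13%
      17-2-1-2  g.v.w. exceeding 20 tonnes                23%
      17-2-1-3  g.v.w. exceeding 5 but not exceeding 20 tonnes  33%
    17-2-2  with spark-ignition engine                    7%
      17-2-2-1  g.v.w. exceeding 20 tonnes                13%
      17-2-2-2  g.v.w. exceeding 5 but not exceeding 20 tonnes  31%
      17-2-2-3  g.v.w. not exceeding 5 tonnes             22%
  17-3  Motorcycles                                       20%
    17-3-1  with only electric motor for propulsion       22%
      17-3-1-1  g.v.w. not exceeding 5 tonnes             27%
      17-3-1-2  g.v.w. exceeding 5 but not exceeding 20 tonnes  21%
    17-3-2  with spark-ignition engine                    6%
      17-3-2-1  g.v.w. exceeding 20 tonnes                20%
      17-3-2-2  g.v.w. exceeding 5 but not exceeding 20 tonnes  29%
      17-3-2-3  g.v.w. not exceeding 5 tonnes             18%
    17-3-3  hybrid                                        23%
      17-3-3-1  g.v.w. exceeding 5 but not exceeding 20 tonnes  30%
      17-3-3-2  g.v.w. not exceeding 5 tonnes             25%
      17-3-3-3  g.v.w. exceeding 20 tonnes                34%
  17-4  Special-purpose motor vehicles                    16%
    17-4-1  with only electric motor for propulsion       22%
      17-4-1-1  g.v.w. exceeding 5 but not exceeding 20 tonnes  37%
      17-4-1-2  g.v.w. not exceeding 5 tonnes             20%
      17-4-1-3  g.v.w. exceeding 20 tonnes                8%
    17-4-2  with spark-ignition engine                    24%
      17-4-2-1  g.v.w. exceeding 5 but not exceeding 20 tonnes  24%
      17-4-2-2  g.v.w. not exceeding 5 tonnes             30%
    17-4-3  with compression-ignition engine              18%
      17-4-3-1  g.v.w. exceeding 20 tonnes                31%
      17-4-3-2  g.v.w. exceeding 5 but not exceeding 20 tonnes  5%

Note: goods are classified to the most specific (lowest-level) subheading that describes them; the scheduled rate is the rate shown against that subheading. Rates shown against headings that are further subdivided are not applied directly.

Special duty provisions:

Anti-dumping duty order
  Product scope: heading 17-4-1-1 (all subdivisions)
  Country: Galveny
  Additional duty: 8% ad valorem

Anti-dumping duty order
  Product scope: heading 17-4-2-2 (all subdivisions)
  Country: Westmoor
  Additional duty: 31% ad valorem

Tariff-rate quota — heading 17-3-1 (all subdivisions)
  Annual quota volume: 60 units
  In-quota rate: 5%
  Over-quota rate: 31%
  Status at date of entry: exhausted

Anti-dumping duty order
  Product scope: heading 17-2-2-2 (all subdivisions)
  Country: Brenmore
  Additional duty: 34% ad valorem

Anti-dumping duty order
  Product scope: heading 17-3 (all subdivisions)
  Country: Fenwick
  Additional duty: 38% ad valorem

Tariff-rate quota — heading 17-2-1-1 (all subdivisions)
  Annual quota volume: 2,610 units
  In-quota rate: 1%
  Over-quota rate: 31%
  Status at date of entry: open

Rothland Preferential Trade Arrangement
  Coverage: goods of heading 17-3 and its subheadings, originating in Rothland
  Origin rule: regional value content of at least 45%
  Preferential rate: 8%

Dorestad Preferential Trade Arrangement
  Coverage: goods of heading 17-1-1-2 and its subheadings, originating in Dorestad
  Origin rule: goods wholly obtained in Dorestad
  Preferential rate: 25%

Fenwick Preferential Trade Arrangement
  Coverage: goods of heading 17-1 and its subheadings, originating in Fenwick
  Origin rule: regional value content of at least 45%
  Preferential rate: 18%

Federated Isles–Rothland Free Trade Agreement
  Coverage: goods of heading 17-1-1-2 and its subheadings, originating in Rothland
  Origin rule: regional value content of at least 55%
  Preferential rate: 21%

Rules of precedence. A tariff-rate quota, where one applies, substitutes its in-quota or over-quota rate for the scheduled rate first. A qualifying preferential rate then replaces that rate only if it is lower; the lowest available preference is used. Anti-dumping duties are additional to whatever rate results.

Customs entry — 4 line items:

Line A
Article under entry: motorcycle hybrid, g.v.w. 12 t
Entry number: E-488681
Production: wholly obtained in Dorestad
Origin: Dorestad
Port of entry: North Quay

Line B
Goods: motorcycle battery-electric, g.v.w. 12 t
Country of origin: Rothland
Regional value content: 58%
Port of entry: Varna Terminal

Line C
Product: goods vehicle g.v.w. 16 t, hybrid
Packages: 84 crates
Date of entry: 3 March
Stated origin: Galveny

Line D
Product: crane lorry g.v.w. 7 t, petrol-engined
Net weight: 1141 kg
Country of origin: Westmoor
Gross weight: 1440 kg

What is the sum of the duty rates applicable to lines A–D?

Line A: motorcycle → 17-3; hybrid → 17-3-3; g.v.w. 12 t → 17-3-3-1. Scheduled 30%. Dorestad agreement on 17-1-1-2: 17-3-3-1 not covered. → 30%.
Line B: motorcycle → 17-3; battery-electric → 17-3-1; g.v.w. 12 t → 17-3-1-2. Scheduled 21%. quota on 17-3-1 exhausted → over-quota 31%; Rothland agreement on 17-3: RVC ≥ 45% → 8% available; Rothland agreement on 17-1-1-2: 17-3-1-2 not covered; preferential 8%. → 8%.
Line C: goods vehicle → 17-1; hybrid → 17-1-3; g.v.w. 16 t → 17-1-3-1. Scheduled 7%. No special measure applies. → 7%.
Line D: crane lorry → 17-4; petrol-engined → 17-4-2; g.v.w. 7 t → 17-4-2-1. Scheduled 24%. No special measure applies. → 24%.
Sum: 30% + 8% + 7% + 24% = 69%.

69%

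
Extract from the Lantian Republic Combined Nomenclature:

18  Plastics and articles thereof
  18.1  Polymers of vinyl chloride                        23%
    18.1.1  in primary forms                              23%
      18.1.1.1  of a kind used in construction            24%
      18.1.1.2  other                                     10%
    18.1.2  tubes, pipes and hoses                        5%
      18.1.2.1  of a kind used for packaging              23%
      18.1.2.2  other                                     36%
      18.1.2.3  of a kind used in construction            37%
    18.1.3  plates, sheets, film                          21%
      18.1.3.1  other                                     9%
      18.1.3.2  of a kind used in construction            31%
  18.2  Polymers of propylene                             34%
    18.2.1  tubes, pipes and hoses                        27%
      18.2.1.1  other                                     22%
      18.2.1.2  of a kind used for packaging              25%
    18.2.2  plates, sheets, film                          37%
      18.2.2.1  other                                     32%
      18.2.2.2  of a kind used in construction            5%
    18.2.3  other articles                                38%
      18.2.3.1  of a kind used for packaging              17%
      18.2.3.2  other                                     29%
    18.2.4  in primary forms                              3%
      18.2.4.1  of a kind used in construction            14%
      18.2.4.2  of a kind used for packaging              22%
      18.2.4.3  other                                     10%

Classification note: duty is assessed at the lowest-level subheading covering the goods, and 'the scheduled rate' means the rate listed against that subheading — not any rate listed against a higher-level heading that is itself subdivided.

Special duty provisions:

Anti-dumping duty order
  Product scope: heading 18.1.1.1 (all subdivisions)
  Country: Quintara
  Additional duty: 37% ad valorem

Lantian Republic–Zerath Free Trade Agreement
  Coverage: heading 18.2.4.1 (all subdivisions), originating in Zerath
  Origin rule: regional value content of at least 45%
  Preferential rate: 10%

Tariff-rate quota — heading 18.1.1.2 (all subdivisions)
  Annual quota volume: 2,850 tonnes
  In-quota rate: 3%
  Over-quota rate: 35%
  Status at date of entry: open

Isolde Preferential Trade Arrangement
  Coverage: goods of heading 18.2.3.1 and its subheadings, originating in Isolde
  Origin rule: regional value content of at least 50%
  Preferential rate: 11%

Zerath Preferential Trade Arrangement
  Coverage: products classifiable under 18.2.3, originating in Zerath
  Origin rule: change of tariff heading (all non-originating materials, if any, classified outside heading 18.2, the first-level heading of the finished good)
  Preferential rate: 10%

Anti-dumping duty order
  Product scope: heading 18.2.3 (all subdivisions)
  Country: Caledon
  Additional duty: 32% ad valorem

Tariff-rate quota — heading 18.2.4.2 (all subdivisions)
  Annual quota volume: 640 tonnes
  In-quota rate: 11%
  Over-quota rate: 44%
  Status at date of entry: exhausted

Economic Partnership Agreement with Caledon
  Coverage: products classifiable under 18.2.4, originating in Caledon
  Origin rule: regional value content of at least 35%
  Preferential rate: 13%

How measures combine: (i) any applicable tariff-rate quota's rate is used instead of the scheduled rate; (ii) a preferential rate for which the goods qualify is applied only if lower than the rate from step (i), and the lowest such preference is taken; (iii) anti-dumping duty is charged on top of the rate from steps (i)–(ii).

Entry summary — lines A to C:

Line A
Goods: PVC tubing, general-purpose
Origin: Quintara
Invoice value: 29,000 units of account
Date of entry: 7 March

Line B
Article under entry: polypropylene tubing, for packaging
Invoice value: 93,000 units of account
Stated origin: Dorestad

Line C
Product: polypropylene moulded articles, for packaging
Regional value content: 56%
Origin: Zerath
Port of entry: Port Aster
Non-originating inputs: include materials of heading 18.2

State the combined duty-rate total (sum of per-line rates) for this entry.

Line A: PVC → 18.1; tubing → 18.1.2; general-purpose → 18.1.2.2. Scheduled 36%. No special measure applies. → 36%.
Line B: polypropylene → 18.2; tubing → 18.2.1; for packaging → 18.2.1.2. Scheduled 25%. No special measure applies. → 25%.
Line C: polypropylene → 18.2; moulded articles → 18.2.3; for packaging → 18.2.3.1. Scheduled 17%. Zerath agreement on 18.2.4.1: 18.2.3.1 not covered; Zerath agreement on 18.2.3: CTH not met. → 17%.
Sum: 36% + 25% + 17% = 78%.

78%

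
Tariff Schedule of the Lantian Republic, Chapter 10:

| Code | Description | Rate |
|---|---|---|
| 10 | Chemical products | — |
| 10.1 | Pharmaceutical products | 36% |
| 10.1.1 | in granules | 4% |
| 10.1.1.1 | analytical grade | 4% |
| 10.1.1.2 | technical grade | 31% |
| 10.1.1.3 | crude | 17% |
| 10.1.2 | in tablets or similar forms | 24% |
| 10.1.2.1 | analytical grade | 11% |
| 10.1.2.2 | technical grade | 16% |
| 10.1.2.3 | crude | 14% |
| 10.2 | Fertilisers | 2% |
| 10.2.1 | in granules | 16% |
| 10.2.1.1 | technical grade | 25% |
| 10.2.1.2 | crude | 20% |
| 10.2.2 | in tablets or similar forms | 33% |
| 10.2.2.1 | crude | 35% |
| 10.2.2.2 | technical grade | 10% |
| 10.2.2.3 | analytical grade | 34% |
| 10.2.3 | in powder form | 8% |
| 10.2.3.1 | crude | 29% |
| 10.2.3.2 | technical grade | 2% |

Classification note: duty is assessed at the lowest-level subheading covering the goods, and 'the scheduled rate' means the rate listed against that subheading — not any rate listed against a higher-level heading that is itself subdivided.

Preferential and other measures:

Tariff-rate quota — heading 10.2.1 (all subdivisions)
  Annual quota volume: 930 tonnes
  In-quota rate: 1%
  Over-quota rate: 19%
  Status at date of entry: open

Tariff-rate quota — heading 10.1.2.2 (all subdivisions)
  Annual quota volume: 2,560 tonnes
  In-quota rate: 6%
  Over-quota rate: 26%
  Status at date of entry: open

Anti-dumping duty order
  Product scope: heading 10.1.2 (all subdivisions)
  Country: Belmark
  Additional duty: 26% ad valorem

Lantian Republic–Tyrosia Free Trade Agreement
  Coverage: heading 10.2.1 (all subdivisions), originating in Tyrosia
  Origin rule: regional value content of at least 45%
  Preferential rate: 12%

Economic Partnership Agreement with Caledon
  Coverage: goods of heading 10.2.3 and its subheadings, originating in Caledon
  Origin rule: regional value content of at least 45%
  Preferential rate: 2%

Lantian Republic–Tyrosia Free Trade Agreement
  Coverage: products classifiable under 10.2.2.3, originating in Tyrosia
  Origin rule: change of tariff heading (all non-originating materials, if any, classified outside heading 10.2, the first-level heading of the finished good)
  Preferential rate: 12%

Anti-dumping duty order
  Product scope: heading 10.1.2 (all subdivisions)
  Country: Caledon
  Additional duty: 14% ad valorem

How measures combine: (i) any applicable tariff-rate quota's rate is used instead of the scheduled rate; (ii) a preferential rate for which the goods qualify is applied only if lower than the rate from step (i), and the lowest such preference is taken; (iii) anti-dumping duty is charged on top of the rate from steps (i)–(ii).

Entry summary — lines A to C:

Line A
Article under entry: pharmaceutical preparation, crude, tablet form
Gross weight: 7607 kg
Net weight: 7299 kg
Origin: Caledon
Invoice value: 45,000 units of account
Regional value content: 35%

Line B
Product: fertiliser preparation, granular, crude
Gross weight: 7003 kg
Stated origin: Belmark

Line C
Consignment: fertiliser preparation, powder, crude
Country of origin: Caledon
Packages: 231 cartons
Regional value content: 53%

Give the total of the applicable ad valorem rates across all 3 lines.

Line A: pharmaceutical → 10.1; tablet form → 10.1.2; crude → 10.1.2.3. Scheduled 14%. Caledon agreement on 10.2.3: 10.1.2.3 not covered; anti-dumping (Caledon, 10.1.2): +14%; total 14% + 14% = 28%. → 28%.
Line B: fertiliser → 10.2; granular → 10.2.1; crude → 10.2.1.2. Scheduled 20%. quota on 10.2.1 open → in-quota 1%. → 1%.
Line C: fertiliser → 10.2; powder → 10.2.3; crude → 10.2.3.1. Scheduled 29%. Caledon agreement on 10.2.3: RVC ≥ 45% → 2% available; preferential 2%. → 2%.
Sum: 28% + 1% + 2% = 31%.

31%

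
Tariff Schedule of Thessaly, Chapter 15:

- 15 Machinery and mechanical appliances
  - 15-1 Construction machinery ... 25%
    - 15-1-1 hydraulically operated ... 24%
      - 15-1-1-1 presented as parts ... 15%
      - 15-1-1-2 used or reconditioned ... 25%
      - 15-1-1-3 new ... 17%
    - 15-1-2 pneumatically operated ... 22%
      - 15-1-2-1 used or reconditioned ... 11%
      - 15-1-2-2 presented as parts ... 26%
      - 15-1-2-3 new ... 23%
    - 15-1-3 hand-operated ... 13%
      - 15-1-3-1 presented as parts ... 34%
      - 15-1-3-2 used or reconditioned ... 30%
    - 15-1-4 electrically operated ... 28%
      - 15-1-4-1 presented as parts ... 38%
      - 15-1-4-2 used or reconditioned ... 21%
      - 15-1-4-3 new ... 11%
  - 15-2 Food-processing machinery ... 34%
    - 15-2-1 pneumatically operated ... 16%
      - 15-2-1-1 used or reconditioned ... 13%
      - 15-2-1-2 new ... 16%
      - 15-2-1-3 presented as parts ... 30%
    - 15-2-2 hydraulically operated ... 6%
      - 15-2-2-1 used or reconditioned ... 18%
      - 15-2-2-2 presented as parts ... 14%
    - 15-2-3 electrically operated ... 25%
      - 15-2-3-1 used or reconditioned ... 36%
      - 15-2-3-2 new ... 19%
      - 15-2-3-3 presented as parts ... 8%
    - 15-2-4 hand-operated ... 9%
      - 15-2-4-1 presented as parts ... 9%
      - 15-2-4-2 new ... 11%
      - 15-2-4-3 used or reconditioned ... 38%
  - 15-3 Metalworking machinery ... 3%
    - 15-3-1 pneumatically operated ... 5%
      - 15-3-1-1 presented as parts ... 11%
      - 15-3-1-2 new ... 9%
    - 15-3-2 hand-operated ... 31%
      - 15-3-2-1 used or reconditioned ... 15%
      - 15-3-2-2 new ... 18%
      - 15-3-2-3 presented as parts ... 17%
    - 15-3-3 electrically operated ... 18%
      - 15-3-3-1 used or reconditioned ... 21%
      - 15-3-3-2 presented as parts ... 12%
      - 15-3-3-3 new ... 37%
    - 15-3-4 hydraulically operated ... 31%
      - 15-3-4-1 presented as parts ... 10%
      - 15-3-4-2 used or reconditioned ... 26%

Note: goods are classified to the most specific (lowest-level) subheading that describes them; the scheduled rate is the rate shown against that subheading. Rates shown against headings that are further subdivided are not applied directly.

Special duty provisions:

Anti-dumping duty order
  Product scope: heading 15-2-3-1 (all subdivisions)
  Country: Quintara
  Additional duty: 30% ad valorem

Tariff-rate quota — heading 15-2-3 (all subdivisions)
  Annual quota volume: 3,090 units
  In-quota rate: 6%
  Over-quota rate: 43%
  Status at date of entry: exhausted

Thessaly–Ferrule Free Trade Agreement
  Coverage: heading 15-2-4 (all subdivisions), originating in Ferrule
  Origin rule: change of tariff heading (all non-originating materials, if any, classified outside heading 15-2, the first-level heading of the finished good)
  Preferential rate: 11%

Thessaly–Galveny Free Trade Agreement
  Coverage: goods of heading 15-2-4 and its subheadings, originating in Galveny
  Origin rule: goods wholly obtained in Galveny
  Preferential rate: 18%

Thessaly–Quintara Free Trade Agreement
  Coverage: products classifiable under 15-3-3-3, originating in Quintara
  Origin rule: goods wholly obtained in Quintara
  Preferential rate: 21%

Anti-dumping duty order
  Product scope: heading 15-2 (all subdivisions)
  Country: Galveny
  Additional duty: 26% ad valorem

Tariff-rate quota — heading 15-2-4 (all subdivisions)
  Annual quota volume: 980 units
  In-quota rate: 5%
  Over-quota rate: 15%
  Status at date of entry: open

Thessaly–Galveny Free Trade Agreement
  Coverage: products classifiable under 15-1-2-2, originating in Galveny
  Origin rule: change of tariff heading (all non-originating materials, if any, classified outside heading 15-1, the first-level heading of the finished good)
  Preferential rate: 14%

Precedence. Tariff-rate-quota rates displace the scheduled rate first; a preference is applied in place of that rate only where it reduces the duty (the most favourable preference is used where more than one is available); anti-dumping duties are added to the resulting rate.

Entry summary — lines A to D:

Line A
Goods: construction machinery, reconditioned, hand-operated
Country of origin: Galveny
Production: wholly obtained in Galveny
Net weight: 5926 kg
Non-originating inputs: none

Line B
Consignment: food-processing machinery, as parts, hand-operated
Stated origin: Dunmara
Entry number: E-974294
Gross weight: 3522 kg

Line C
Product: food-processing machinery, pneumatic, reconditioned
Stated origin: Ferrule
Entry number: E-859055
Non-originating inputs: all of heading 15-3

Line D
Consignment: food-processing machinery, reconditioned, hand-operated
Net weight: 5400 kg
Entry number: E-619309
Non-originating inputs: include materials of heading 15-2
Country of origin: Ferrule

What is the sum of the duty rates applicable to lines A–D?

Line A: construction → 15-1; hand-operated → 15-1-3; reconditioned → 15-1-3-2. Scheduled 30%. Galveny agreement on 15-2-4: 15-1-3-2 not covered; Galveny agreement on 15-1-2-2: 15-1-3-2 not covered. → 30%.
Line B: food-processing → 15-2; hand-operated → 15-2-4; as parts → 15-2-4-1. Scheduled 9%. quota on 15-2-4 open → in-quota 5%. → 5%.
Line C: food-processing → 15-2; pneumatic → 15-2-1; reconditioned → 15-2-1-1. Scheduled 13%. Ferrule agreement on 15-2-4: 15-2-1-1 not covered. → 13%.
Line D: food-processing → 15-2; hand-operated → 15-2-4; reconditioned → 15-2-4-3. Scheduled 38%. quota on 15-2-4 open → in-quota 5%; Ferrule agreement on 15-2-4: CTH not met. → 5%.
Sum: 30% + 5% + 13% + 5% = 53%.

53%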